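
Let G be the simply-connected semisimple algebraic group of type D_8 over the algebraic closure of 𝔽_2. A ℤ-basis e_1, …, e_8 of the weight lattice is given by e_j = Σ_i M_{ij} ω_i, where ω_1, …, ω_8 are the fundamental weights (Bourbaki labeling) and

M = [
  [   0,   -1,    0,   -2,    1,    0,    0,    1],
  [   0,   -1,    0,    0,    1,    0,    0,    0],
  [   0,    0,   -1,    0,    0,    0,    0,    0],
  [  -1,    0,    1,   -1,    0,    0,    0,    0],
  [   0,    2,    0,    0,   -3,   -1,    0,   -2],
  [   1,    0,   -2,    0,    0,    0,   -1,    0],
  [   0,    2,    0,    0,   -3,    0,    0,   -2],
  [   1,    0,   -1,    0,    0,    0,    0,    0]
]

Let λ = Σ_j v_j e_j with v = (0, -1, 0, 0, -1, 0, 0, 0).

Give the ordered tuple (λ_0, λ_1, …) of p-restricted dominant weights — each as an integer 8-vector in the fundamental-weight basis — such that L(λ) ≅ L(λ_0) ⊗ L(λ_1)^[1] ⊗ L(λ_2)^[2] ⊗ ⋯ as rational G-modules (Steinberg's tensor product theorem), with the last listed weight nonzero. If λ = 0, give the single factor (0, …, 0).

Change of basis e → ω: c = M·v where v = (0, -1, 0, 0, -1, 0, 0, 0):
  c_1 = 0*0 + -1*-1 + 0*0 + -2*0 + 1*-1 + 0*0 + 0*0 + 1*0 = 0
  c_2 = 0*0 + -1*-1 + 0*0 + 0*0 + 1*-1 + 0*0 + 0*0 + 0*0 = 0
  c_3 = 0*0 + 0*-1 + -1*0 + 0*0 + 0*-1 + 0*0 + 0*0 + 0*0 = 0
  c_4 = -1*0 + 0*-1 + 1*0 + -1*0 + 0*-1 + 0*0 + 0*0 + 0*0 = 0
  c_5 = 0*0 + 2*-1 + 0*0 + 0*0 + -3*-1 + -1*0 + 0*0 + -2*0 = 1
  c_6 = 1*0 + 0*-1 + -2*0 + 0*0 + 0*-1 + 0*0 + -1*0 + 0*0 = 0
  c_7 = 0*0 + 2*-1 + 0*0 + 0*0 + -3*-1 + 0*0 + 0*0 + -2*0 = 1
  c_8 = 1*0 + 0*-1 + -1*0 + 0*0 + 0*-1 + 0*0 + 0*0 + 0*0 = 0
Base-2 expansion of each c_i:
  c_1 = 0
  c_2 = 0
  c_3 = 0
  c_4 = 0
  c_5 = 1 = 1·2^0
  c_6 = 0
  c_7 = 1 = 1·2^0
  c_8 = 0
Factor λ_0 = (0, 0, 0, 0, 1, 0, 1, 0)

((0, 0, 0, 0, 1, 0, 1, 0),)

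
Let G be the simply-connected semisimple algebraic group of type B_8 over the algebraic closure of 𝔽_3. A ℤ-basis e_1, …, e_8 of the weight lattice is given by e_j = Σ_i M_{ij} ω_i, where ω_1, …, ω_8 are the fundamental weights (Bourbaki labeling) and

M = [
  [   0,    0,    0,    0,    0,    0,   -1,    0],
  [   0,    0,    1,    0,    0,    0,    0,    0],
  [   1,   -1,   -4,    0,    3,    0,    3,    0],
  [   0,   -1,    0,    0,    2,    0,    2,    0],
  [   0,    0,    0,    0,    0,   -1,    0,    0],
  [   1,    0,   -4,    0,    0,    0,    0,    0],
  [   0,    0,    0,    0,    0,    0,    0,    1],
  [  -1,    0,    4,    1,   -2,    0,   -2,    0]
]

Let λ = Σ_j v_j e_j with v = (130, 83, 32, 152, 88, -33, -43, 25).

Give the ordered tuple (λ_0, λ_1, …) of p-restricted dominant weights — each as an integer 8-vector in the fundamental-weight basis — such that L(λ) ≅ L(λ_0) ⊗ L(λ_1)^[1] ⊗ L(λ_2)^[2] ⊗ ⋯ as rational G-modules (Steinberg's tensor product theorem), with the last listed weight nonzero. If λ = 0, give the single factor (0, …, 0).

((1, 2, 0, 1, 0, 2, 1, 0), (2, 1, 0, 2, 2, 0, 2, 2), (1, 0, 0, 0, 0, 0, 2, 0), (1, 1, 2, 0, 1, 0, 0, 2))

Compute c_i = Σ_j M_{ij} v_j with v = (130, 83, 32, 152, 88, -33, -43, 25):
  c_1 = 0·130 + 0·83 + 0·32 + 0·152 + 0·88 + (0)·(-33) + (-1)·(-43) + 0·25 = 43
  c_2 = 0·130 + 0·83 + 1·32 + 0·152 + 0·88 + (0)·(-33) + (0)·(-43) + 0·25 = 32
  c_3 = 1·130 + (-1)·(83) + (-4)·(32) + 0·152 + 3·88 + (0)·(-33) + (3)·(-43) + 0·25 = 54
  c_4 = 0·130 + (-1)·(83) + 0·32 + 0·152 + 2·88 + (0)·(-33) + (2)·(-43) + 0·25 = 7
  c_5 = 0·130 + 0·83 + 0·32 + 0·152 + 0·88 + (-1)·(-33) + (0)·(-43) + 0·25 = 33
  c_6 = 1·130 + 0·83 + (-4)·(32) + 0·152 + 0·88 + (0)·(-33) + (0)·(-43) + 0·25 = 2
  c_7 = 0·130 + 0·83 + 0·32 + 0·152 + 0·88 + (0)·(-33) + (0)·(-43) + 1·25 = 25
  c_8 = (-1)·(130) + 0·83 + 4·32 + 1·152 + (-2)·(88) + (0)·(-33) + (-2)·(-43) + 0·25 = 60
p = 3; digits c_i = Σ_j d_{ij}·3^j, 0 ≤ d_{ij} < 3:
  c_1 = 43 = 1·3^0 + 2·3^1 + 1·3^2 + 1·3^3
  c_2 = 32 = 2·3^0 + 1·3^1 + 0·3^2 + 1·3^3
  c_3 = 54 = 0·3^0 + 0·3^1 + 0·3^2 + 2·3^3
  c_4 = 7 = 1·3^0 + 2·3^1
  c_5 = 33 = 0·3^0 + 2·3^1 + 0·3^2 + 1·3^3
  c_6 = 2 = 2·3^0
  c_7 = 25 = 1·3^0 + 2·3^1 + 2·3^2
  c_8 = 60 = 0·3^0 + 2·3^1 + 0·3^2 + 2·3^3
p-restricted factor λ_0 = (1, 2, 0, 1, 0, 2, 1, 0)
p-restricted factor λ_1 = (2, 1, 0, 2, 2, 0, 2, 2)
p-restricted factor λ_2 = (1, 0, 0, 0, 0, 0, 2, 0)
p-restricted factor λ_3 = (1, 1, 2, 0, 1, 0, 0, 2)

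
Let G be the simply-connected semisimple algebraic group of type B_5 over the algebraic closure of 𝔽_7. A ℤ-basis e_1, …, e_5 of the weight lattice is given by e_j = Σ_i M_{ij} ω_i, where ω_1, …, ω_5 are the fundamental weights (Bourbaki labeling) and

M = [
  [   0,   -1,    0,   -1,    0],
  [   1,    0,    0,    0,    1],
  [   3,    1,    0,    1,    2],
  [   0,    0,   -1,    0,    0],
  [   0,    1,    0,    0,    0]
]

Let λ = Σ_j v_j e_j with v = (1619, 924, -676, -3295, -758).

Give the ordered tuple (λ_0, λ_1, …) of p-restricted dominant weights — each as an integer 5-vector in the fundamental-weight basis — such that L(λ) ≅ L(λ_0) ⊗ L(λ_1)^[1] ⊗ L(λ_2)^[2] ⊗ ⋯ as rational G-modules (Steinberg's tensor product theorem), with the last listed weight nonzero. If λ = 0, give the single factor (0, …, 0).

Change of basis e → ω: c = M·v where v = (1619, 924, -676, -3295, -758):
  c_1 = 0·1619 + (-1)·(924) + (0)·(-676) + (-1)·(-3295) + (0)·(-758) = 2371
  c_2 = 1·1619 + 0·924 + (0)·(-676) + (0)·(-3295) + (1)·(-758) = 861
  c_3 = 3·1619 + 1·924 + (0)·(-676) + (1)·(-3295) + (2)·(-758) = 970
  c_4 = 0·1619 + 0·924 + (-1)·(-676) + (0)·(-3295) + (0)·(-758) = 676
  c_5 = 0·1619 + 1·924 + (0)·(-676) + (0)·(-3295) + (0)·(-758) = 924
Expand coordinatewise in base 7:
  c_1 = 2371 = 5·7^0 + 2·7^1 + 6·7^2 + 6·7^3
  c_2 = 861 = 0·7^0 + 4·7^1 + 3·7^2 + 2·7^3
  c_3 = 970 = 4·7^0 + 5·7^1 + 5·7^2 + 2·7^3
  c_4 = 676 = 4·7^0 + 5·7^1 + 6·7^2 + 1·7^3
  c_5 = 924 = 0·7^0 + 6·7^1 + 4·7^2 + 2·7^3
p-restricted factor λ_0 = (5, 0, 4, 4, 0)
p-restricted factor λ_1 = (2, 4, 5, 5, 6)
p-restricted factor λ_2 = (6, 3, 5, 6, 4)
p-restricted factor λ_3 = (6, 2, 2, 1, 2)

((5, 0, 4, 4, 0), (2, 4, 5, 5, 6), (6, 3, 5, 6, 4), (6, 2, 2, 1, 2))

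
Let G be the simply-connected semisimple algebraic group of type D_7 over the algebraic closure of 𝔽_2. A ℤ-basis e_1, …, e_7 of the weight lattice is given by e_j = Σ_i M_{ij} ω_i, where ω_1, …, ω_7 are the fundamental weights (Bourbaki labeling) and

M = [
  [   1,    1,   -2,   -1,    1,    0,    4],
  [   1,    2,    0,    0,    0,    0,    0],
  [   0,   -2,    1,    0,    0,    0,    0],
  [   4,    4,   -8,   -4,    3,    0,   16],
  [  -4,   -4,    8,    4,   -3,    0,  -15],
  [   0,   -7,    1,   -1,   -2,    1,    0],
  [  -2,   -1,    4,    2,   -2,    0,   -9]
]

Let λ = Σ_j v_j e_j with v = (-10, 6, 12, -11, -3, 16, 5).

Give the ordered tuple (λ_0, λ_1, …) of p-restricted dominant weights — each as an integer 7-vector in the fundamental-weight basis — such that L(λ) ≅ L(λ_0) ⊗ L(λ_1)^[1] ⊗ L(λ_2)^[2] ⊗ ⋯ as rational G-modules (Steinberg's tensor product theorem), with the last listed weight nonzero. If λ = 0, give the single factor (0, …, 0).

((0, 0, 0, 1, 0, 1, 1), (0, 1, 0, 1, 1, 1, 0))

Change of basis e → ω: c = M·v where v = (-10, 6, 12, -11, -3, 16, 5):
  c_1 = (1)·(-10) + (1)·(6) + (-2)·(12) + (-1)·(-11) + (1)·(-3) + (0)·(16) + (4)·(5) = 0
  c_2 = (1)·(-10) + (2)·(6) + (0)·(12) + (0)·(-11) + (0)·(-3) + (0)·(16) + (0)·(5) = 2
  c_3 = (0)·(-10) + (-2)·(6) + (1)·(12) + (0)·(-11) + (0)·(-3) + (0)·(16) + (0)·(5) = 0
  c_4 = (4)·(-10) + (4)·(6) + (-8)·(12) + (-4)·(-11) + (3)·(-3) + (0)·(16) + (16)·(5) = 3
  c_5 = (-4)·(-10) + (-4)·(6) + (8)·(12) + (4)·(-11) + (-3)·(-3) + (0)·(16) + (-15)·(5) = 2
  c_6 = (0)·(-10) + (-7)·(6) + (1)·(12) + (-1)·(-11) + (-2)·(-3) + (1)·(16) + (0)·(5) = 3
  c_7 = (-2)·(-10) + (-1)·(6) + (4)·(12) + (2)·(-11) + (-2)·(-3) + (0)·(16) + (-9)·(5) = 1
Expand coordinatewise in base 2:
  c_1 = 0
  c_2 = 2 = 0·2^0 + 1·2^1
  c_3 = 0
  c_4 = 3 = 1·2^0 + 1·2^1
  c_5 = 2 = 0·2^0 + 1·2^1
  c_6 = 3 = 1·2^0 + 1·2^1
  c_7 = 1 = 1·2^0
λ_0 = (0, 0, 0, 1, 0, 1, 1)
λ_1 = (0, 1, 0, 1, 1, 1, 0)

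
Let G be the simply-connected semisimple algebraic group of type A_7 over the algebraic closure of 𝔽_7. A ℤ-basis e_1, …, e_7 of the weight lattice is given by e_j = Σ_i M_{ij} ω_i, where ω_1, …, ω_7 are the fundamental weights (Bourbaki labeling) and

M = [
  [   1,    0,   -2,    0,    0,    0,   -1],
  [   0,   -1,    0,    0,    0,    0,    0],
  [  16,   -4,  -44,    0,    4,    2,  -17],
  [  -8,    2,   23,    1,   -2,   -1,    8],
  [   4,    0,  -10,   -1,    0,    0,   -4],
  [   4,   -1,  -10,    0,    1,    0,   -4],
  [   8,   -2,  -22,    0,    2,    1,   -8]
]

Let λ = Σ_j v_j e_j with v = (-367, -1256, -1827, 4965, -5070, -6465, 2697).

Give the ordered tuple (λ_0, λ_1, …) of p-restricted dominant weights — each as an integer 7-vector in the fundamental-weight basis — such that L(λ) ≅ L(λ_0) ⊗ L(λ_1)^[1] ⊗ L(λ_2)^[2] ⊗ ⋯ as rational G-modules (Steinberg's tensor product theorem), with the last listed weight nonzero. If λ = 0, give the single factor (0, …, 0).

((2, 3, 5, 2, 6, 2, 0), (0, 4, 5, 4, 2, 6, 3), (5, 4, 2, 3, 0, 2, 4), (1, 3, 1, 4, 3, 6, 4))

Converting to the ω-basis (c_i = row i of M dotted with v = (-367, -1256, -1827, 4965, -5070, -6465, 2697)):
  c_1 = (1)·(-367) + (0)·(-1256) + (-2)·(-1827) + 0·4965 + (0)·(-5070) + (0)·(-6465) + (-1)·(2697) = 590
  c_2 = (0)·(-367) + (-1)·(-1256) + (0)·(-1827) + 0·4965 + (0)·(-5070) + (0)·(-6465) + 0·2697 = 1256
  c_3 = (16)·(-367) + (-4)·(-1256) + (-44)·(-1827) + 0·4965 + (4)·(-5070) + (2)·(-6465) + (-17)·(2697) = 481
  c_4 = (-8)·(-367) + (2)·(-1256) + (23)·(-1827) + 1·4965 + (-2)·(-5070) + (-1)·(-6465) + 8·2697 = 1549
  c_5 = (4)·(-367) + (0)·(-1256) + (-10)·(-1827) + (-1)·(4965) + (0)·(-5070) + (0)·(-6465) + (-4)·(2697) = 1049
  c_6 = (4)·(-367) + (-1)·(-1256) + (-10)·(-1827) + 0·4965 + (1)·(-5070) + (0)·(-6465) + (-4)·(2697) = 2200
  c_7 = (8)·(-367) + (-2)·(-1256) + (-22)·(-1827) + 0·4965 + (2)·(-5070) + (1)·(-6465) + (-8)·(2697) = 1589
Base-7 expansion of each c_i:
  c_1 = 590 = 2·7^0 + 0·7^1 + 5·7^2 + 1·7^3
  c_2 = 1256 = 3·7^0 + 4·7^1 + 4·7^2 + 3·7^3
  c_3 = 481 = 5·7^0 + 5·7^1 + 2·7^2 + 1·7^3
  c_4 = 1549 = 2·7^0 + 4·7^1 + 3·7^2 + 4·7^3
  c_5 = 1049 = 6·7^0 + 2·7^1 + 0·7^2 + 3·7^3
  c_6 = 2200 = 2·7^0 + 6·7^1 + 2·7^2 + 6·7^3
  c_7 = 1589 = 0·7^0 + 3·7^1 + 4·7^2 + 4·7^3
p-restricted factor λ_0 = (2, 3, 5, 2, 6, 2, 0)
p-restricted factor λ_1 = (0, 4, 5, 4, 2, 6, 3)
p-restricted factor λ_2 = (5, 4, 2, 3, 0, 2, 4)
p-restricted factor λ_3 = (1, 3, 1, 4, 3, 6, 4)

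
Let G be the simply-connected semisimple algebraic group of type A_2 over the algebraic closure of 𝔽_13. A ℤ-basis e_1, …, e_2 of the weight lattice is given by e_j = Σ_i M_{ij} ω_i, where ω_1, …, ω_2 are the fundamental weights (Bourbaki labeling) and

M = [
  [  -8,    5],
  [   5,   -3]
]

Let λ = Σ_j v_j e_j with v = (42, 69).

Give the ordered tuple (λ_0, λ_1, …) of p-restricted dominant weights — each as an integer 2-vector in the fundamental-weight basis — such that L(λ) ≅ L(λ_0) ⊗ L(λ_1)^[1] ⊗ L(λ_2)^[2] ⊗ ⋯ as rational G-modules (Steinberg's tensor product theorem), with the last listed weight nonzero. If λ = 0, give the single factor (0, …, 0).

In the fundamental-weight basis, λ has coordinates c = M·v (v = (42, 69)):
  c_1 = (-8)·(42) + (5)·(69) = 9
  c_2 = (5)·(42) + (-3)·(69) = 3
Writing each c_i in base p = 13:
  c_1 = 9 = 9·13^0
  c_2 = 3 = 3·13^0
λ_0 = (9, 3)

((9, 3),)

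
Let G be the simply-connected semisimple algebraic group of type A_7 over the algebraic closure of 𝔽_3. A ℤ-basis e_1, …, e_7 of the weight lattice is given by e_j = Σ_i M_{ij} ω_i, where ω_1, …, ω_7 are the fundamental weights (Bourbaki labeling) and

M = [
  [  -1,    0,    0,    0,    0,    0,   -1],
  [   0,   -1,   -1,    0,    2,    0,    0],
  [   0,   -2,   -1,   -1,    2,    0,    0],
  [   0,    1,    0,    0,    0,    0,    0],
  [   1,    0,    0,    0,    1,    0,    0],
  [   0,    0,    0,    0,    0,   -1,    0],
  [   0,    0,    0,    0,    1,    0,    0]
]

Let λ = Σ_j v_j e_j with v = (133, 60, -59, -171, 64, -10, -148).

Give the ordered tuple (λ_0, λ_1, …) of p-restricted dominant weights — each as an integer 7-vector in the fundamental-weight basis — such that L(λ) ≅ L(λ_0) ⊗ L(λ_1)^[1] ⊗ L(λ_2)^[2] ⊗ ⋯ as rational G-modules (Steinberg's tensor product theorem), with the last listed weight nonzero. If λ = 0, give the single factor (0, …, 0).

((0, 1, 1, 0, 2, 1, 1), (2, 0, 1, 2, 2, 0, 0), (1, 2, 2, 0, 0, 1, 1), (0, 1, 2, 2, 1, 0, 2), (0, 1, 2, 0, 2, 0, 0))

Change of basis e → ω: c = M·v where v = (133, 60, -59, -171, 64, -10, -148):
  c_1 = -1*133 + 0*60 + 0*-59 + 0*-171 + 0*64 + 0*-10 + -1*-148 = 15
  c_2 = 0*133 + -1*60 + -1*-59 + 0*-171 + 2*64 + 0*-10 + 0*-148 = 127
  c_3 = 0*133 + -2*60 + -1*-59 + -1*-171 + 2*64 + 0*-10 + 0*-148 = 238
  c_4 = 0*133 + 1*60 + 0*-59 + 0*-171 + 0*64 + 0*-10 + 0*-148 = 60
  c_5 = 1*133 + 0*60 + 0*-59 + 0*-171 + 1*64 + 0*-10 + 0*-148 = 197
  c_6 = 0*133 + 0*60 + 0*-59 + 0*-171 + 0*64 + -1*-10 + 0*-148 = 10
  c_7 = 0*133 + 0*60 + 0*-59 + 0*-171 + 1*64 + 0*-10 + 0*-148 = 64
Base-3 expansion of each c_i:
  c_1 = 15 = 0·3^0 + 2·3^1 + 1·3^2
  c_2 = 127 = 1·3^0 + 0·3^1 + 2·3^2 + 1·3^3 + 1·3^4
  c_3 = 238 = 1·3^0 + 1·3^1 + 2·3^2 + 2·3^3 + 2·3^4
  c_4 = 60 = 0·3^0 + 2·3^1 + 0·3^2 + 2·3^3
  c_5 = 197 = 2·3^0 + 2·3^1 + 0·3^2 + 1·3^3 + 2·3^4
  c_6 = 10 = 1·3^0 + 0·3^1 + 1·3^2
  c_7 = 64 = 1·3^0 + 0·3^1 + 1·3^2 + 2·3^3
p-restricted factor λ_0 = (0, 1, 1, 0, 2, 1, 1)
p-restricted factor λ_1 = (2, 0, 1, 2, 2, 0, 0)
p-restricted factor λ_2 = (1, 2, 2, 0, 0, 1, 1)
p-restricted factor λ_3 = (0, 1, 2, 2, 1, 0, 2)
p-restricted factor λ_4 = (0, 1, 2, 0, 2, 0, 0)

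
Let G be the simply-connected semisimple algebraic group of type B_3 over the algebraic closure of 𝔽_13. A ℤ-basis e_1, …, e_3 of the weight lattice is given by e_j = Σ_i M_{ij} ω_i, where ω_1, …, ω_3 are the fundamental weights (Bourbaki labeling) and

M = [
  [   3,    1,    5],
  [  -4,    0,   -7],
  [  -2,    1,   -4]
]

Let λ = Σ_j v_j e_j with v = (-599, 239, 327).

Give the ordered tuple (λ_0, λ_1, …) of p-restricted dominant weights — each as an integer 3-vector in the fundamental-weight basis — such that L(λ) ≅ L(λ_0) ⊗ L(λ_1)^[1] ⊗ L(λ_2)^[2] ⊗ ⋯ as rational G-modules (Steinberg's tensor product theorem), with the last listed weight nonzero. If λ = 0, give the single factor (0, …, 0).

((12, 3, 12), (5, 8, 9))

Compute c_i = Σ_j M_{ij} v_j with v = (-599, 239, 327):
  c_1 = (3)·(-599) + 1·239 + 5·327 = 77
  c_2 = (-4)·(-599) + 0·239 + (-7)·(327) = 107
  c_3 = (-2)·(-599) + 1·239 + (-4)·(327) = 129
p = 13; digits c_i = Σ_j d_{ij}·13^j, 0 ≤ d_{ij} < 13:
  c_1 = 77 = 12·13^0 + 5·13^1
  c_2 = 107 = 3·13^0 + 8·13^1
  c_3 = 129 = 12·13^0 + 9·13^1
λ_0 = (12, 3, 12)
λ_1 = (5, 8, 9)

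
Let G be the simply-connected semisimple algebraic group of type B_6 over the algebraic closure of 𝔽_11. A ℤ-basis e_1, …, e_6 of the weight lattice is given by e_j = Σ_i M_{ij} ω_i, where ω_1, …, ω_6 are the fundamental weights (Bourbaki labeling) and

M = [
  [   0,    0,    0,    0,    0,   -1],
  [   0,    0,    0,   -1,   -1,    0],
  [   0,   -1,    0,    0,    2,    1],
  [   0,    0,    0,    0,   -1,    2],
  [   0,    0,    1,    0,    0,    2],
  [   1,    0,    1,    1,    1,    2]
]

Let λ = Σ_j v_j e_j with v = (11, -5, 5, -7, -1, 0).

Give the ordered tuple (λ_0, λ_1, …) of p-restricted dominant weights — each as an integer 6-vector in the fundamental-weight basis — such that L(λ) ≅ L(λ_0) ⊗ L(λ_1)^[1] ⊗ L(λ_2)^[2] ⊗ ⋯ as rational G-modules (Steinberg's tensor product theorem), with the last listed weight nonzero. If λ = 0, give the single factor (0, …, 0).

In the fundamental-weight basis, λ has coordinates c = M·v (v = (11, -5, 5, -7, -1, 0)):
  c_1 = (0)·(11) + (0)·(-5) + (0)·(5) + (0)·(-7) + (0)·(-1) + (-1)·(0) = 0
  c_2 = (0)·(11) + (0)·(-5) + (0)·(5) + (-1)·(-7) + (-1)·(-1) + (0)·(0) = 8
  c_3 = (0)·(11) + (-1)·(-5) + (0)·(5) + (0)·(-7) + (2)·(-1) + (1)·(0) = 3
  c_4 = (0)·(11) + (0)·(-5) + (0)·(5) + (0)·(-7) + (-1)·(-1) + (2)·(0) = 1
  c_5 = (0)·(11) + (0)·(-5) + (1)·(5) + (0)·(-7) + (0)·(-1) + (2)·(0) = 5
  c_6 = (1)·(11) + (0)·(-5) + (1)·(5) + (1)·(-7) + (1)·(-1) + (2)·(0) = 8
p = 11; digits c_i = Σ_j d_{ij}·11^j, 0 ≤ d_{ij} < 11:
  c_1 = 0
  c_2 = 8 = 8·11^0
  c_3 = 3 = 3·11^0
  c_4 = 1 = 1·11^0
  c_5 = 5 = 5·11^0
  c_6 = 8 = 8·11^0
Factor λ_0 = (0, 8, 3, 1, 5, 8)

((0, 8, 3, 1, 5, 8),)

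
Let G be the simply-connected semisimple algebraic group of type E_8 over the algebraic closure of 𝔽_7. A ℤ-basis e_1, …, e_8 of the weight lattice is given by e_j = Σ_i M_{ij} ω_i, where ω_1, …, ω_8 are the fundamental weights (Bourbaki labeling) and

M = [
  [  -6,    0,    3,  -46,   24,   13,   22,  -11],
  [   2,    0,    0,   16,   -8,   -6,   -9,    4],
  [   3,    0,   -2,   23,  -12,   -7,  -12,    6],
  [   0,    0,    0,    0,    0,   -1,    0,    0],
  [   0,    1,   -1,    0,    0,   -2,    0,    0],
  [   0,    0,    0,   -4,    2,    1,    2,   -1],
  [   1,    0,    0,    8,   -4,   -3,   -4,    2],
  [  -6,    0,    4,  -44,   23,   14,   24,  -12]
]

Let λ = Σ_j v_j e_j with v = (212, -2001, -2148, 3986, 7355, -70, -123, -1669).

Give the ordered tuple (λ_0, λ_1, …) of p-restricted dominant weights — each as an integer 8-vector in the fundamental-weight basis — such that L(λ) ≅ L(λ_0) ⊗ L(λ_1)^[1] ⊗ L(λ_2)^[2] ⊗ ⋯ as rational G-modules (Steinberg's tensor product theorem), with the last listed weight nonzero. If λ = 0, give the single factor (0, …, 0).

((2, 1, 1, 0, 0, 0, 2, 6), (6, 2, 1, 3, 6, 3, 6, 1), (3, 4, 6, 1, 5, 2, 0, 0))

In the fundamental-weight basis, λ has coordinates c = M·v (v = (212, -2001, -2148, 3986, 7355, -70, -123, -1669)):
  c_1 = (-6)·(212) + (0)·(-2001) + (3)·(-2148) + (-46)·(3986) + (24)·(7355) + (13)·(-70) + (22)·(-123) + (-11)·(-1669) = 191
  c_2 = (2)·(212) + (0)·(-2001) + (0)·(-2148) + (16)·(3986) + (-8)·(7355) + (-6)·(-70) + (-9)·(-123) + (4)·(-1669) = 211
  c_3 = (3)·(212) + (0)·(-2001) + (-2)·(-2148) + (23)·(3986) + (-12)·(7355) + (-7)·(-70) + (-12)·(-123) + (6)·(-1669) = 302
  c_4 = (0)·(212) + (0)·(-2001) + (0)·(-2148) + (0)·(3986) + (0)·(7355) + (-1)·(-70) + (0)·(-123) + (0)·(-1669) = 70
  c_5 = (0)·(212) + (1)·(-2001) + (-1)·(-2148) + (0)·(3986) + (0)·(7355) + (-2)·(-70) + (0)·(-123) + (0)·(-1669) = 287
  c_6 = (0)·(212) + (0)·(-2001) + (0)·(-2148) + (-4)·(3986) + (2)·(7355) + (1)·(-70) + (2)·(-123) + (-1)·(-1669) = 119
  c_7 = (1)·(212) + (0)·(-2001) + (0)·(-2148) + (8)·(3986) + (-4)·(7355) + (-3)·(-70) + (-4)·(-123) + (2)·(-1669) = 44
  c_8 = (-6)·(212) + (0)·(-2001) + (4)·(-2148) + (-44)·(3986) + (23)·(7355) + (14)·(-70) + (24)·(-123) + (-12)·(-1669) = 13
p = 7; digits c_i = Σ_j d_{ij}·7^j, 0 ≤ d_{ij} < 7:
  c_1 = 191 = 2·7^0 + 6·7^1 + 3·7^2
  c_2 = 211 = 1·7^0 + 2·7^1 + 4·7^2
  c_3 = 302 = 1·7^0 + 1·7^1 + 6·7^2
  c_4 = 70 = 0·7^0 + 3·7^1 + 1·7^2
  c_5 = 287 = 0·7^0 + 6·7^1 + 5·7^2
  c_6 = 119 = 0·7^0 + 3·7^1 + 2·7^2
  c_7 = 44 = 2·7^0 + 6·7^1
  c_8 = 13 = 6·7^0 + 1·7^1
p-restricted factor λ_0 = (2, 1, 1, 0, 0, 0, 2, 6)
p-restricted factor λ_1 = (6, 2, 1, 3, 6, 3, 6, 1)
p-restricted factor λ_2 = (3, 4, 6, 1, 5, 2, 0, 0)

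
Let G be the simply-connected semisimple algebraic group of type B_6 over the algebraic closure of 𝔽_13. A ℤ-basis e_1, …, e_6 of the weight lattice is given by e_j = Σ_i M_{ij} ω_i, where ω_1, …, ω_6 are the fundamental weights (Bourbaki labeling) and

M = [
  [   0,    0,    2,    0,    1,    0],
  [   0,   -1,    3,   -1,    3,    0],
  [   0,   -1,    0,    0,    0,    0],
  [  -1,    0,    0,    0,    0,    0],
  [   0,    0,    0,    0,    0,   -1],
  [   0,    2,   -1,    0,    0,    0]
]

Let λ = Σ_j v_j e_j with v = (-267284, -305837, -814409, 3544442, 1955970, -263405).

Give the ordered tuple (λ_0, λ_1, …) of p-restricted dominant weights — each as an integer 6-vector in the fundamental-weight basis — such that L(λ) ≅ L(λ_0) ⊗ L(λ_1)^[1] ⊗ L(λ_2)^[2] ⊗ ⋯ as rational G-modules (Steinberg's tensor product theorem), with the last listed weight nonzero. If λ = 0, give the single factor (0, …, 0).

Compute c_i = Σ_j M_{ij} v_j with v = (-267284, -305837, -814409, 3544442, 1955970, -263405):
  c_1 = (0)·(-267284) + (0)·(-305837) + (2)·(-814409) + 0·3544442 + 1·1955970 + (0)·(-263405) = 327152
  c_2 = (0)·(-267284) + (-1)·(-305837) + (3)·(-814409) + (-1)·(3544442) + 3·1955970 + (0)·(-263405) = 186078
  c_3 = (0)·(-267284) + (-1)·(-305837) + (0)·(-814409) + 0·3544442 + 0·1955970 + (0)·(-263405) = 305837
  c_4 = (-1)·(-267284) + (0)·(-305837) + (0)·(-814409) + 0·3544442 + 0·1955970 + (0)·(-263405) = 267284
  c_5 = (0)·(-267284) + (0)·(-305837) + (0)·(-814409) + 0·3544442 + 0·1955970 + (-1)·(-263405) = 263405
  c_6 = (0)·(-267284) + (2)·(-305837) + (-1)·(-814409) + 0·3544442 + 0·1955970 + (0)·(-263405) = 202735
p = 13; digits c_i = Σ_j d_{ij}·13^j, 0 ≤ d_{ij} < 13:
  c_1 = 327152 = 7·13^0 + 10·13^1 + 11·13^2 + 5·13^3 + 11·13^4
  c_2 = 186078 = 9·13^0 + 0·13^1 + 9·13^2 + 6·13^3 + 6·13^4
  c_3 = 305837 = 12·13^0 + 8·13^1 + 2·13^2 + 9·13^3 + 10·13^4
  c_4 = 267284 = 4·13^0 + 7·13^1 + 8·13^2 + 4·13^3 + 9·13^4
  c_5 = 263405 = 12·13^0 + 7·13^1 + 11·13^2 + 2·13^3 + 9·13^4
  c_6 = 202735 = 0·13^0 + 8·13^1 + 3·13^2 + 1·13^3 + 7·13^4
Factor λ_0 = (7, 9, 12, 4, 12, 0)
Factor λ_1 = (10, 0, 8, 7, 7, 8)
Factor λ_2 = (11, 9, 2, 8, 11, 3)
Factor λ_3 = (5, 6, 9, 4, 2, 1)
Factor λ_4 = (11, 6, 10, 9, 9, 7)

((7, 9, 12, 4, 12, 0), (10, 0, 8, 7, 7, 8), (11, 9, 2, 8, 11, 3), (5, 6, 9, 4, 2, 1), (11, 6, 10, 9, 9, 7))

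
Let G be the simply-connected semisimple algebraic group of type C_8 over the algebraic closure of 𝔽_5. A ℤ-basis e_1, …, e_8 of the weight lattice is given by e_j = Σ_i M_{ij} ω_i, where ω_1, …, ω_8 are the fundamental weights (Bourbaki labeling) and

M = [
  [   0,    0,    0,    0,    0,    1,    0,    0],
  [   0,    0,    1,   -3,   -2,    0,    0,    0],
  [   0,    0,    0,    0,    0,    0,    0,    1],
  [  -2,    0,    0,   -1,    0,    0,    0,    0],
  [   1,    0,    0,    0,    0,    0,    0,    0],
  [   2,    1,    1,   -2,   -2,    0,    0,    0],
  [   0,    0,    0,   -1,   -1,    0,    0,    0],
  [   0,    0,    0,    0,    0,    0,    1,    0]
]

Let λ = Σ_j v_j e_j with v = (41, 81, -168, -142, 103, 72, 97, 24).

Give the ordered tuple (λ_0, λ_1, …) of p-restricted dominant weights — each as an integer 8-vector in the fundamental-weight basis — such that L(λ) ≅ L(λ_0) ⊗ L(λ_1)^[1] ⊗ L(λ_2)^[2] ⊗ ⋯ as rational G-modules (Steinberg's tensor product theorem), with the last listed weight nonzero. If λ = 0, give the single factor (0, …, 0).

((2, 2, 4, 0, 1, 3, 4, 2), (4, 0, 4, 2, 3, 4, 2, 4), (2, 2, 0, 2, 1, 2, 1, 3))

ω-coordinates c = M·v, v = (41, 81, -168, -142, 103, 72, 97, 24):
  c_1 = 0*41 + 0*81 + 0*-168 + 0*-142 + 0*103 + 1*72 + 0*97 + 0*24 = 72
  c_2 = 0*41 + 0*81 + 1*-168 + -3*-142 + -2*103 + 0*72 + 0*97 + 0*24 = 52
  c_3 = 0*41 + 0*81 + 0*-168 + 0*-142 + 0*103 + 0*72 + 0*97 + 1*24 = 24
  c_4 = -2*41 + 0*81 + 0*-168 + -1*-142 + 0*103 + 0*72 + 0*97 + 0*24 = 60
  c_5 = 1*41 + 0*81 + 0*-168 + 0*-142 + 0*103 + 0*72 + 0*97 + 0*24 = 41
  c_6 = 2*41 + 1*81 + 1*-168 + -2*-142 + -2*103 + 0*72 + 0*97 + 0*24 = 73
  c_7 = 0*41 + 0*81 + 0*-168 + -1*-142 + -1*103 + 0*72 + 0*97 + 0*24 = 39
  c_8 = 0*41 + 0*81 + 0*-168 + 0*-142 + 0*103 + 0*72 + 1*97 + 0*24 = 97
Expand coordinatewise in base 5:
  c_1 = 72 = 2·5^0 + 4·5^1 + 2·5^2
  c_2 = 52 = 2·5^0 + 0·5^1 + 2·5^2
  c_3 = 24 = 4·5^0 + 4·5^1
  c_4 = 60 = 0·5^0 + 2·5^1 + 2·5^2
  c_5 = 41 = 1·5^0 + 3·5^1 + 1·5^2
  c_6 = 73 = 3·5^0 + 4·5^1 + 2·5^2
  c_7 = 39 = 4·5^0 + 2·5^1 + 1·5^2
  c_8 = 97 = 2·5^0 + 4·5^1 + 3·5^2
Factor λ_0 = (2, 2, 4, 0, 1, 3, 4, 2)
Factor λ_1 = (4, 0, 4, 2, 3, 4, 2, 4)
Factor λ_2 = (2, 2, 0, 2, 1, 2, 1, 3)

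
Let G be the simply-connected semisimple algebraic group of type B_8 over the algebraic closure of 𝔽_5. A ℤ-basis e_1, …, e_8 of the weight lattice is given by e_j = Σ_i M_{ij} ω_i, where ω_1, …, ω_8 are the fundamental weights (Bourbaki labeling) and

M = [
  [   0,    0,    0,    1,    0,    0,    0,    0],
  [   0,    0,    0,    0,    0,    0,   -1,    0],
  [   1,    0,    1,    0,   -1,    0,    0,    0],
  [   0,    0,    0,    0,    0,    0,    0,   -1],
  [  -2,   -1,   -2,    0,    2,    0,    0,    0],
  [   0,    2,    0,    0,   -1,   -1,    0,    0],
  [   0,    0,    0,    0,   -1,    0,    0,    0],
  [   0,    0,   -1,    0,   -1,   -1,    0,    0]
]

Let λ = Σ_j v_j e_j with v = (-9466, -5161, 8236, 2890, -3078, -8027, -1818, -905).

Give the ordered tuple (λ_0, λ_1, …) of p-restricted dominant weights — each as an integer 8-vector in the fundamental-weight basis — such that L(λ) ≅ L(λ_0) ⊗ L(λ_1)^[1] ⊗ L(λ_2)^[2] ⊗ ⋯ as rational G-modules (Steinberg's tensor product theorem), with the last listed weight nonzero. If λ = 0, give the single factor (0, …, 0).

Compute c_i = Σ_j M_{ij} v_j with v = (-9466, -5161, 8236, 2890, -3078, -8027, -1818, -905):
  c_1 = (0)·(-9466) + (0)·(-5161) + 0·8236 + 1·2890 + (0)·(-3078) + (0)·(-8027) + (0)·(-1818) + (0)·(-905) = 2890
  c_2 = (0)·(-9466) + (0)·(-5161) + 0·8236 + 0·2890 + (0)·(-3078) + (0)·(-8027) + (-1)·(-1818) + (0)·(-905) = 1818
  c_3 = (1)·(-9466) + (0)·(-5161) + 1·8236 + 0·2890 + (-1)·(-3078) + (0)·(-8027) + (0)·(-1818) + (0)·(-905) = 1848
  c_4 = (0)·(-9466) + (0)·(-5161) + 0·8236 + 0·2890 + (0)·(-3078) + (0)·(-8027) + (0)·(-1818) + (-1)·(-905) = 905
  c_5 = (-2)·(-9466) + (-1)·(-5161) + (-2)·(8236) + 0·2890 + (2)·(-3078) + (0)·(-8027) + (0)·(-1818) + (0)·(-905) = 1465
  c_6 = (0)·(-9466) + (2)·(-5161) + 0·8236 + 0·2890 + (-1)·(-3078) + (-1)·(-8027) + (0)·(-1818) + (0)·(-905) = 783
  c_7 = (0)·(-9466) + (0)·(-5161) + 0·8236 + 0·2890 + (-1)·(-3078) + (0)·(-8027) + (0)·(-1818) + (0)·(-905) = 3078
  c_8 = (0)·(-9466) + (0)·(-5161) + (-1)·(8236) + 0·2890 + (-1)·(-3078) + (-1)·(-8027) + (0)·(-1818) + (0)·(-905) = 2869
p = 5; digits c_i = Σ_j d_{ij}·5^j, 0 ≤ d_{ij} < 5:
  c_1 = 2890 = 0·5^0 + 3·5^1 + 0·5^2 + 3·5^3 + 4·5^4
  c_2 = 1818 = 3·5^0 + 3·5^1 + 2·5^2 + 4·5^3 + 2·5^4
  c_3 = 1848 = 3·5^0 + 4·5^1 + 3·5^2 + 4·5^3 + 2·5^4
  c_4 = 905 = 0·5^0 + 1·5^1 + 1·5^2 + 2·5^3 + 1·5^4
  c_5 = 1465 = 0·5^0 + 3·5^1 + 3·5^2 + 1·5^3 + 2·5^4
  c_6 = 783 = 3·5^0 + 1·5^1 + 1·5^2 + 1·5^3 + 1·5^4
  c_7 = 3078 = 3·5^0 + 0·5^1 + 3·5^2 + 4·5^3 + 4·5^4
  c_8 = 2869 = 4·5^0 + 3·5^1 + 4·5^2 + 2·5^3 + 4·5^4
Factor λ_0 = (0, 3, 3, 0, 0, 3, 3, 4)
Factor λ_1 = (3, 3, 4, 1, 3, 1, 0, 3)
Factor λ_2 = (0, 2, 3, 1, 3, 1, 3, 4)
Factor λ_3 = (3, 4, 4, 2, 1, 1, 4, 2)
Factor λ_4 = (4, 2, 2, 1, 2, 1, 4, 4)

((0, 3, 3, 0, 0, 3, 3, 4), (3, 3, 4, 1, 3, 1, 0, 3), (0, 2, 3, 1, 3, 1, 3, 4), (3, 4, 4, 2, 1, 1, 4, 2), (4, 2, 2, 1, 2, 1, 4, 4))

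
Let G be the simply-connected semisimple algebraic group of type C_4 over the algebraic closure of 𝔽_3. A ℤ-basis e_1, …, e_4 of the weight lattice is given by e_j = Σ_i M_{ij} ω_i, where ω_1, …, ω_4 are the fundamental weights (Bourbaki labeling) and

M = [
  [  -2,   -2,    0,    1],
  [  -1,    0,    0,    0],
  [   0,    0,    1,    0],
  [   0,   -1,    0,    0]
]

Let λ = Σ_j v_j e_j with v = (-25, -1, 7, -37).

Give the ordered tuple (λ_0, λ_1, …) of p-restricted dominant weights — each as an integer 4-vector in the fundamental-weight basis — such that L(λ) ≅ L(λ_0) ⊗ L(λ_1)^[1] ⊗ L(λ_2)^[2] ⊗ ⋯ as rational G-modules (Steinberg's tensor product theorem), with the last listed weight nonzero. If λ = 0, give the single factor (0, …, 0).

((0, 1, 1, 1), (2, 2, 2, 0), (1, 2, 0, 0))

ω-coordinates c = M·v, v = (-25, -1, 7, -37):
  c_1 = (-2)·(-25) + (-2)·(-1) + (0)·(7) + (1)·(-37) = 15
  c_2 = (-1)·(-25) + (0)·(-1) + (0)·(7) + (0)·(-37) = 25
  c_3 = (0)·(-25) + (0)·(-1) + (1)·(7) + (0)·(-37) = 7
  c_4 = (0)·(-25) + (-1)·(-1) + (0)·(7) + (0)·(-37) = 1
p = 3; digits c_i = Σ_j d_{ij}·3^j, 0 ≤ d_{ij} < 3:
  c_1 = 15 = 0·3^0 + 2·3^1 + 1·3^2
  c_2 = 25 = 1·3^0 + 2·3^1 + 2·3^2
  c_3 = 7 = 1·3^0 + 2·3^1
  c_4 = 1 = 1·3^0
λ_0 = (0, 1, 1, 1)
λ_1 = (2, 2, 2, 0)
λ_2 = (1, 2, 0, 0)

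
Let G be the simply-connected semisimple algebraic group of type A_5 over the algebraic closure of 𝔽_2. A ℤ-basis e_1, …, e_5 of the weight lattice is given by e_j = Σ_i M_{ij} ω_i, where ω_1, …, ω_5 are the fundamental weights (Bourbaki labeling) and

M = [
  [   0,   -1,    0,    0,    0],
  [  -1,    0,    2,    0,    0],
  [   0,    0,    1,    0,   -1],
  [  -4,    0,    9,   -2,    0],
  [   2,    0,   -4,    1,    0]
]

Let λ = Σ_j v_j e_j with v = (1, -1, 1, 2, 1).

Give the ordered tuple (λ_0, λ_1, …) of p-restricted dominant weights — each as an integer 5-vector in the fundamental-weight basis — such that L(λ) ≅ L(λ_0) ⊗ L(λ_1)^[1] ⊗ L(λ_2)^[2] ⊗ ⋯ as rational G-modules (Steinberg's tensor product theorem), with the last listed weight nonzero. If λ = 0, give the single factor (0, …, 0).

((1, 1, 0, 1, 0),)

ω-coordinates c = M·v, v = (1, -1, 1, 2, 1):
  c_1 = 0*1 + -1*-1 + 0*1 + 0*2 + 0*1 = 1
  c_2 = -1*1 + 0*-1 + 2*1 + 0*2 + 0*1 = 1
  c_3 = 0*1 + 0*-1 + 1*1 + 0*2 + -1*1 = 0
  c_4 = -4*1 + 0*-1 + 9*1 + -2*2 + 0*1 = 1
  c_5 = 2*1 + 0*-1 + -4*1 + 1*2 + 0*1 = 0
Expand coordinatewise in base 2:
  c_1 = 1 = 1·2^0
  c_2 = 1 = 1·2^0
  c_3 = 0
  c_4 = 1 = 1·2^0
  c_5 = 0
Factor λ_0 = (1, 1, 0, 1, 0)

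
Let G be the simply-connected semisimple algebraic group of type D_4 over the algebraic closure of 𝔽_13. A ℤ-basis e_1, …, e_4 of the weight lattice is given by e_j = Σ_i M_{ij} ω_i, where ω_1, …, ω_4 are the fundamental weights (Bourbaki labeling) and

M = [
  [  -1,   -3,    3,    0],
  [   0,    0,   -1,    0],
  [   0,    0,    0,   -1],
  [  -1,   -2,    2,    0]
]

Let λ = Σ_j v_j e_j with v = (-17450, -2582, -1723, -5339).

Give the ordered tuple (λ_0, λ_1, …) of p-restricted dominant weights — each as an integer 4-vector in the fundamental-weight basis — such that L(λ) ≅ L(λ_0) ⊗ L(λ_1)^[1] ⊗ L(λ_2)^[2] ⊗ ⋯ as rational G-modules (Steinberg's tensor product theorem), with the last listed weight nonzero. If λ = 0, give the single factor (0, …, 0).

((7, 7, 9, 6), (6, 2, 7, 5), (1, 10, 5, 9), (9, 0, 2, 8))

In the fundamental-weight basis, λ has coordinates c = M·v (v = (-17450, -2582, -1723, -5339)):
  c_1 = (-1)·(-17450) + (-3)·(-2582) + (3)·(-1723) + (0)·(-5339) = 20027
  c_2 = (0)·(-17450) + (0)·(-2582) + (-1)·(-1723) + (0)·(-5339) = 1723
  c_3 = (0)·(-17450) + (0)·(-2582) + (0)·(-1723) + (-1)·(-5339) = 5339
  c_4 = (-1)·(-17450) + (-2)·(-2582) + (2)·(-1723) + (0)·(-5339) = 19168
Writing each c_i in base p = 13:
  c_1 = 20027 = 7·13^0 + 6·13^1 + 1·13^2 + 9·13^3
  c_2 = 1723 = 7·13^0 + 2·13^1 + 10·13^2
  c_3 = 5339 = 9·13^0 + 7·13^1 + 5·13^2 + 2·13^3
  c_4 = 19168 = 6·13^0 + 5·13^1 + 9·13^2 + 8·13^3
p-restricted factor λ_0 = (7, 7, 9, 6)
p-restricted factor λ_1 = (6, 2, 7, 5)
p-restricted factor λ_2 = (1, 10, 5, 9)
p-restricted factor λ_3 = (9, 0, 2, 8)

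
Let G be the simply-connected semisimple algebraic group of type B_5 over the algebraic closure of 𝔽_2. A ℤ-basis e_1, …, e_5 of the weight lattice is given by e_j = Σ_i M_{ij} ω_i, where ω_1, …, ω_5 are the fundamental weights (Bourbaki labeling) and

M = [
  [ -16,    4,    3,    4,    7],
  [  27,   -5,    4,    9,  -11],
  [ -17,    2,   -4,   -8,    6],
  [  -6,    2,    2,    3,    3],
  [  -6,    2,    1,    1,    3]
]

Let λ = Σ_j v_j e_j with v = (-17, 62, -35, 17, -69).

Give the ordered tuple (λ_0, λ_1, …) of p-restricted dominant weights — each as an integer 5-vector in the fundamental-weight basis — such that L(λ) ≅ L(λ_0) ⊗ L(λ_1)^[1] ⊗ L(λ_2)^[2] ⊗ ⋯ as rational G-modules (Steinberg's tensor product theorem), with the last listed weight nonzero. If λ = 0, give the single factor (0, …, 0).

In the fundamental-weight basis, λ has coordinates c = M·v (v = (-17, 62, -35, 17, -69)):
  c_1 = -16*-17 + 4*62 + 3*-35 + 4*17 + 7*-69 = 0
  c_2 = 27*-17 + -5*62 + 4*-35 + 9*17 + -11*-69 = 3
  c_3 = -17*-17 + 2*62 + -4*-35 + -8*17 + 6*-69 = 3
  c_4 = -6*-17 + 2*62 + 2*-35 + 3*17 + 3*-69 = 0
  c_5 = -6*-17 + 2*62 + 1*-35 + 1*17 + 3*-69 = 1
Base-2 expansion of each c_i:
  c_1 = 0
  c_2 = 3 = 1·2^0 + 1·2^1
  c_3 = 3 = 1·2^0 + 1·2^1
  c_4 = 0
  c_5 = 1 = 1·2^0
p-restricted factor λ_0 = (0, 1, 1, 0, 1)
p-restricted factor λ_1 = (0, 1, 1, 0, 0)

((0, 1, 1, 0, 1), (0, 1, 1, 0, 0))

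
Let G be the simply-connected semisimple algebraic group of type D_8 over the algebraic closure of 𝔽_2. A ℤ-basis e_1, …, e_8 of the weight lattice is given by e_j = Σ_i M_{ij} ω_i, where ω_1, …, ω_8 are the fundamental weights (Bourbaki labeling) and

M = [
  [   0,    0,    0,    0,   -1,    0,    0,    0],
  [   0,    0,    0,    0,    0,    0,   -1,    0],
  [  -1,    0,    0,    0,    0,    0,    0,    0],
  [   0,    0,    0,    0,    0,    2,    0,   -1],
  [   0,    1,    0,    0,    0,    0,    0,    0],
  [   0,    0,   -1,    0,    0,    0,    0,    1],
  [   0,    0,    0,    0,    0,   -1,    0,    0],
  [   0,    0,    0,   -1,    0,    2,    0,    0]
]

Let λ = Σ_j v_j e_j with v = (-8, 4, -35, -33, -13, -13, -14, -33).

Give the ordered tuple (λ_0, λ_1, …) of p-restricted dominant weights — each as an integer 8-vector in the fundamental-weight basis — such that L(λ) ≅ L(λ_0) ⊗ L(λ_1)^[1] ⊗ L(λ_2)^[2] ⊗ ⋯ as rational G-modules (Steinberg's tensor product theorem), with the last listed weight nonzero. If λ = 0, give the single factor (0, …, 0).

Change of basis e → ω: c = M·v where v = (-8, 4, -35, -33, -13, -13, -14, -33):
  c_1 = (0)·(-8) + 0·4 + (0)·(-35) + (0)·(-33) + (-1)·(-13) + (0)·(-13) + (0)·(-14) + (0)·(-33) = 13
  c_2 = (0)·(-8) + 0·4 + (0)·(-35) + (0)·(-33) + (0)·(-13) + (0)·(-13) + (-1)·(-14) + (0)·(-33) = 14
  c_3 = (-1)·(-8) + 0·4 + (0)·(-35) + (0)·(-33) + (0)·(-13) + (0)·(-13) + (0)·(-14) + (0)·(-33) = 8
  c_4 = (0)·(-8) + 0·4 + (0)·(-35) + (0)·(-33) + (0)·(-13) + (2)·(-13) + (0)·(-14) + (-1)·(-33) = 7
  c_5 = (0)·(-8) + 1·4 + (0)·(-35) + (0)·(-33) + (0)·(-13) + (0)·(-13) + (0)·(-14) + (0)·(-33) = 4
  c_6 = (0)·(-8) + 0·4 + (-1)·(-35) + (0)·(-33) + (0)·(-13) + (0)·(-13) + (0)·(-14) + (1)·(-33) = 2
  c_7 = (0)·(-8) + 0·4 + (0)·(-35) + (0)·(-33) + (0)·(-13) + (-1)·(-13) + (0)·(-14) + (0)·(-33) = 13
  c_8 = (0)·(-8) + 0·4 + (0)·(-35) + (-1)·(-33) + (0)·(-13) + (2)·(-13) + (0)·(-14) + (0)·(-33) = 7
p = 2; digits c_i = Σ_j d_{ij}·2^j, 0 ≤ d_{ij} < 2:
  c_1 = 13 = 1·2^0 + 0·2^1 + 1·2^2 + 1·2^3
  c_2 = 14 = 0·2^0 + 1·2^1 + 1·2^2 + 1·2^3
  c_3 = 8 = 0·2^0 + 0·2^1 + 0·2^2 + 1·2^3
  c_4 = 7 = 1·2^0 + 1·2^1 + 1·2^2
  c_5 = 4 = 0·2^0 + 0·2^1 + 1·2^2
  c_6 = 2 = 0·2^0 + 1·2^1
  c_7 = 13 = 1·2^0 + 0·2^1 + 1·2^2 + 1·2^3
  c_8 = 7 = 1·2^0 + 1·2^1 + 1·2^2
Factor λ_0 = (1, 0, 0, 1, 0, 0, 1, 1)
Factor λ_1 = (0, 1, 0, 1, 0, 1, 0, 1)
Factor λ_2 = (1, 1, 0, 1, 1, 0, 1, 1)
Factor λ_3 = (1, 1, 1, 0, 0, 0, 1, 0)

((1, 0, 0, 1, 0, 0, 1, 1), (0, 1, 0, 1, 0, 1, 0, 1), (1, 1, 0, 1, 1, 0, 1, 1), (1, 1, 1, 0, 0, 0, 1, 0))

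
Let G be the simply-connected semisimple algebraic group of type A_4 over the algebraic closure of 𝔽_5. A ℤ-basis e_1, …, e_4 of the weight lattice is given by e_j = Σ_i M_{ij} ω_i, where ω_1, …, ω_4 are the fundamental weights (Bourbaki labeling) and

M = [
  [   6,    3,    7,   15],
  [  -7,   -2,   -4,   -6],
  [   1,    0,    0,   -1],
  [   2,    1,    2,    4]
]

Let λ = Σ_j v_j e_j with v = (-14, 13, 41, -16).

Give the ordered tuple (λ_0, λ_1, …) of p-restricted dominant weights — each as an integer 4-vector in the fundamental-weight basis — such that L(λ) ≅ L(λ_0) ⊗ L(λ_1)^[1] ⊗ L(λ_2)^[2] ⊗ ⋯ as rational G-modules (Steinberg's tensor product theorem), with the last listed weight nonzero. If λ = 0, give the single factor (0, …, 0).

((2, 4, 2, 3),)

Converting to the ω-basis (c_i = row i of M dotted with v = (-14, 13, 41, -16)):
  c_1 = (6)·(-14) + 3·13 + 7·41 + (15)·(-16) = 2
  c_2 = (-7)·(-14) + (-2)·(13) + (-4)·(41) + (-6)·(-16) = 4
  c_3 = (1)·(-14) + 0·13 + 0·41 + (-1)·(-16) = 2
  c_4 = (2)·(-14) + 1·13 + 2·41 + (4)·(-16) = 3
p = 5; digits c_i = Σ_j d_{ij}·5^j, 0 ≤ d_{ij} < 5:
  c_1 = 2 = 2·5^0
  c_2 = 4 = 4·5^0
  c_3 = 2 = 2·5^0
  c_4 = 3 = 3·5^0
Factor λ_0 = (2, 4, 2, 3)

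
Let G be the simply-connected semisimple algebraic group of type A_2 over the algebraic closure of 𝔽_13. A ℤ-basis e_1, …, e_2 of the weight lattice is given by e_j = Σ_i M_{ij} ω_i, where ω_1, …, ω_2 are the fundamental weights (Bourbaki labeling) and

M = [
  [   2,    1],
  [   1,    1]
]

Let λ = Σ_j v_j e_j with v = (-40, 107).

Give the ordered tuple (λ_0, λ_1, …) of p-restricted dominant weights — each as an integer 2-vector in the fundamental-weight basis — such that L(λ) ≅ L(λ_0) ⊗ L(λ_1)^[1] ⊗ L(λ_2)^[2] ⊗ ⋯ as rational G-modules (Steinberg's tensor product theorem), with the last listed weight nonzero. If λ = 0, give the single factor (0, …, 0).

Change of basis e → ω: c = M·v where v = (-40, 107):
  c_1 = (2)·(-40) + 1·107 = 27
  c_2 = (1)·(-40) + 1·107 = 67
Base-13 expansion of each c_i:
  c_1 = 27 = 1·13^0 + 2·13^1
  c_2 = 67 = 2·13^0 + 5·13^1
p-restricted factor λ_0 = (1, 2)
p-restricted factor λ_1 = (2, 5)

((1, 2), (2, 5))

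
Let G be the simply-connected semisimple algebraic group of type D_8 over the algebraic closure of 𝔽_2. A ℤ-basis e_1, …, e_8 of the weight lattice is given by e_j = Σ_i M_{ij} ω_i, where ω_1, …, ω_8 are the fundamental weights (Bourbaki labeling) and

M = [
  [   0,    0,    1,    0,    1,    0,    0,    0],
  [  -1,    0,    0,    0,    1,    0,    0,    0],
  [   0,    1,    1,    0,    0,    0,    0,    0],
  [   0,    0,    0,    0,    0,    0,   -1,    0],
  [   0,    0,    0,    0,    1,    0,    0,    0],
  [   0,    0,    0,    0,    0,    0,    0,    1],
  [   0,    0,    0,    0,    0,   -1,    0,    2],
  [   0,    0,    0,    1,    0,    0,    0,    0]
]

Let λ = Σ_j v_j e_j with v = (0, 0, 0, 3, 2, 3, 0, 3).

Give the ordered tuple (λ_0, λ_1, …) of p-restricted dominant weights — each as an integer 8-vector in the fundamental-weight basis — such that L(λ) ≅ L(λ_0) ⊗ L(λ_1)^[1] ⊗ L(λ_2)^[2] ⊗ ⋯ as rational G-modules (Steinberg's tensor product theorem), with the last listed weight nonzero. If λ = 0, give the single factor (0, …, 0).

Change of basis e → ω: c = M·v where v = (0, 0, 0, 3, 2, 3, 0, 3):
  c_1 = 0·0 + 0·0 + 1·0 + 0·3 + 1·2 + 0·3 + 0·0 + 0·3 = 2
  c_2 = (-1)·(0) + 0·0 + 0·0 + 0·3 + 1·2 + 0·3 + 0·0 + 0·3 = 2
  c_3 = 0·0 + 1·0 + 1·0 + 0·3 + 0·2 + 0·3 + 0·0 + 0·3 = 0
  c_4 = 0·0 + 0·0 + 0·0 + 0·3 + 0·2 + 0·3 + (-1)·(0) + 0·3 = 0
  c_5 = 0·0 + 0·0 + 0·0 + 0·3 + 1·2 + 0·3 + 0·0 + 0·3 = 2
  c_6 = 0·0 + 0·0 + 0·0 + 0·3 + 0·2 + 0·3 + 0·0 + 1·3 = 3
  c_7 = 0·0 + 0·0 + 0·0 + 0·3 + 0·2 + (-1)·(3) + 0·0 + 2·3 = 3
  c_8 = 0·0 + 0·0 + 0·0 + 1·3 + 0·2 + 0·3 + 0·0 + 0·3 = 3
Writing each c_i in base p = 2:
  c_1 = 2 = 0·2^0 + 1·2^1
  c_2 = 2 = 0·2^0 + 1·2^1
  c_3 = 0
  c_4 = 0
  c_5 = 2 = 0·2^0 + 1·2^1
  c_6 = 3 = 1·2^0 + 1·2^1
  c_7 = 3 = 1·2^0 + 1·2^1
  c_8 = 3 = 1·2^0 + 1·2^1
p-restricted factor λ_0 = (0, 0, 0, 0, 0, 1, 1, 1)
p-restricted factor λ_1 = (1, 1, 0, 0, 1, 1, 1, 1)

((0, 0, 0, 0, 0, 1, 1, 1), (1, 1, 0, 0, 1, 1, 1, 1))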